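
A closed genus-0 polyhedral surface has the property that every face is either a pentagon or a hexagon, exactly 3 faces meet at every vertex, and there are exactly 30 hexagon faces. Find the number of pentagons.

12

Let x be the number of pentagons; then F = 30 + x.
Edge–face incidences: 2E = 6·30 + 5·x = 180 + 5x.
Every vertex has degree 3, so 3V = 2E.
Euler: V − E + F = 2 ⇒ (2E)/3 − E + (30 + x) = 2.
Multiply by 6: 2·(2E) − 3·(2E) + 6·(30 + x) = 12, i.e. 180 + 6x − (180 + 5x) = 12.
Collecting terms: x = 12.
Then 2E = 180 + 5·12 = 240, so E = 120, V = 2E/3 = 80, F = 30 + 12 = 42.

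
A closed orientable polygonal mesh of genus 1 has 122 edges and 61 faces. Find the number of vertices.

For a closed orientable surface of genus 1, χ = 2 − 2·1 = 0.
V = 0 + E − F = 0 + 122 − 61 = 61.

61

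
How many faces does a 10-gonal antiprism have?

22

An antiprism on an n-gon has two n-gon caps and 2n triangles: V = 2·10 = 20, E = 4·10 = 40, F = 2·10 + 2 = 22.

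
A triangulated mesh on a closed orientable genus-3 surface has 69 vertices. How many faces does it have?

χ = 2 − 2·3 = -4, and every face is a triangle so 3F = 2E.
V − E + F = -4 with E = 3F/2 gives 69 − (3/2 − 1)·F = -4, so F = 146 and E = 219.

146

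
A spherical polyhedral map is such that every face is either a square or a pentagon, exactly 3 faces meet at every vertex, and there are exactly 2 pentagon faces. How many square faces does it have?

Let x be the number of squares; then F = 2 + x.
Edge–face incidences: 2E = 5·2 + 4·x = 10 + 4x.
Every vertex has degree 3, so 3V = 2E.
Euler: V − E + F = 2 ⇒ (2E)/3 − E + (2 + x) = 2.
Multiply by 6: 2·(2E) − 3·(2E) + 6·(2 + x) = 12, i.e. 12 + 6x − (10 + 4x) = 12.
Collecting terms: 2x + 2 = 12, so 2x = 10, so x = 5.
Then 2E = 10 + 4·5 = 30, so E = 15, V = 2E/3 = 10, F = 2 + 5 = 7.

5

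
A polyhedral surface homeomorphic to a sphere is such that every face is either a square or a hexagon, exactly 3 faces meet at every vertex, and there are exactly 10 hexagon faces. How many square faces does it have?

6

Let x be the number of squares; then F = 10 + x.
Edge–face incidences: 2E = 6·10 + 4·x = 60 + 4x.
Every vertex has degree 3, so 3V = 2E.
Euler: V − E + F = 2 ⇒ (2E)/3 − E + (10 + x) = 2.
Multiply by 6: 2·(2E) − 3·(2E) + 6·(10 + x) = 12, i.e. 60 + 6x − (60 + 4x) = 12.
Collecting terms: 2x = 12, so x = 6.
Then 2E = 60 + 4·6 = 84, so E = 42, V = 2E/3 = 28, F = 10 + 6 = 16.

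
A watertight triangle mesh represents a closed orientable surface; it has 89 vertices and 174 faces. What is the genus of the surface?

0

Every face is a triangle, so 2E = 3·174 = 522, giving E = 261.
χ = V − E + F = 89 − 261 + 174 = 2.
For a closed orientable surface χ = 2 − 2g, so g = (2 − (2))/2 = 0.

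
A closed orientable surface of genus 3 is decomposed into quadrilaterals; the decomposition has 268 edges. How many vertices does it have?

χ = 2 − 2·3 = -4, and every face is a square so 4F = 2E.
F = 2E/4 = 134. Then V = -4 + E − F = -4 + 268 − 134 = 130.

130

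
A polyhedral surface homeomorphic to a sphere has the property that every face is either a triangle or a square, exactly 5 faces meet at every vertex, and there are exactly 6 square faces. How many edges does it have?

60

Let x be the number of triangles; then F = 6 + x.
Edge–face incidences: 2E = 4·6 + 3·x = 24 + 3x.
Every vertex has degree 5, so 5V = 2E.
Euler: V − E + F = 2 ⇒ (2E)/5 − E + (6 + x) = 2.
Multiply by 10: 2·(2E) − 5·(2E) + 10·(6 + x) = 20, i.e. 60 + 10x − 3·(24 + 3x) = 20.
Collecting terms: x − 12 = 20, so x = 32.
Then 2E = 24 + 3·32 = 120, so E = 60, V = 2E/5 = 24, F = 6 + 32 = 38.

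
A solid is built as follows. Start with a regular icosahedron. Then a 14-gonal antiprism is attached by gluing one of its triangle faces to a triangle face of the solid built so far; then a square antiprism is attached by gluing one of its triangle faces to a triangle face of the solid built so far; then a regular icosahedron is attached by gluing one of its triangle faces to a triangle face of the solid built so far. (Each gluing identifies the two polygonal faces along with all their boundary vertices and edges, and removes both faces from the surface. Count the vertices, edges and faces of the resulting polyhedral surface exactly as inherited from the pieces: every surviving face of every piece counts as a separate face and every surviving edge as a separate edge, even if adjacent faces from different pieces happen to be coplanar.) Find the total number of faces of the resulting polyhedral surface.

A regular icosahedron: V=12, E=30, F=20.
Attach a 14-gonal antiprism (V=28, E=56, F=30) along a 3-gon: merge 3 vertices and 3 edges, delete both glued faces → V=37, E=83, F=48.
Attach a square antiprism (V=8, E=16, F=10) along a 3-gon: merge 3 vertices and 3 edges, delete both glued faces → V=42, E=96, F=56.
Attach a regular icosahedron (V=12, E=30, F=20) along a 3-gon: merge 3 vertices and 3 edges, delete both glued faces → V=51, E=123, F=74.
Check: V − E + F = 51 − 123 + 74 = 2.

74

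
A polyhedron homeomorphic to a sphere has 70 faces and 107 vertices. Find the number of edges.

Here V − E + F = 2.
E = V + F − (2) = 107 + 70 − (2) = 175.

175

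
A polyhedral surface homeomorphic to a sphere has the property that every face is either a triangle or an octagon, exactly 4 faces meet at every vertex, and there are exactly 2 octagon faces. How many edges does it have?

Let x be the number of triangles; then F = 2 + x.
Edge–face incidences: 2E = 8·2 + 3·x = 16 + 3x.
Every vertex has degree 4, so 4V = 2E.
Euler: V − E + F = 2 ⇒ (2E)/4 − E + (2 + x) = 2.
Multiply by 8: 2·(2E) − 4·(2E) + 8·(2 + x) = 16, i.e. 16 + 8x − 2·(16 + 3x) = 16.
Collecting terms: 2x − 16 = 16, so 2x = 32, so x = 16.
Then 2E = 16 + 3·16 = 64, so E = 32, V = 2E/4 = 16, F = 2 + 16 = 18.

32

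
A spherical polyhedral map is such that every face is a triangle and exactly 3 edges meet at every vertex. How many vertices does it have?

4

Each face has 3 edges and each edge borders two faces, so 2E = 3F.
Each vertex has degree 3, so 3V = 2E and hence V = 3F/3.
Euler: V − E + F = 2 ⇒ (3F/3) − (3F/2) + F = 2.
Multiply by 6: (6 − 9 + 6)F = 12, i.e. 3F = 12.
So F = 4, E = 3·4/2 = 6, V = 3·4/3 = 4.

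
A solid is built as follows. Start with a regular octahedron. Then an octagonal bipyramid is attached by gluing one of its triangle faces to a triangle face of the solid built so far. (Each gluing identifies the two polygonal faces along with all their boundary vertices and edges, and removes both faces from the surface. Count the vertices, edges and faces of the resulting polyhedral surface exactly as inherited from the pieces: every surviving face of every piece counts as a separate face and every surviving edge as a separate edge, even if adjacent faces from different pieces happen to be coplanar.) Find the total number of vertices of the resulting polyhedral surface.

13

A regular octahedron: V=6, E=12, F=8.
Attach an octagonal bipyramid (V=10, E=24, F=16) along a 3-gon: merge 3 vertices and 3 edges, delete both glued faces → V=13, E=33, F=22.
Check: V − E + F = 13 − 33 + 22 = 2.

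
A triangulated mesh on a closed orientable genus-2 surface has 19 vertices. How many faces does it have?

χ = 2 − 2·2 = -2, and every face is a triangle so 3F = 2E.
V − E + F = -2 with E = 3F/2 gives 19 − (3/2 − 1)·F = -2, so F = 42 and E = 63.

42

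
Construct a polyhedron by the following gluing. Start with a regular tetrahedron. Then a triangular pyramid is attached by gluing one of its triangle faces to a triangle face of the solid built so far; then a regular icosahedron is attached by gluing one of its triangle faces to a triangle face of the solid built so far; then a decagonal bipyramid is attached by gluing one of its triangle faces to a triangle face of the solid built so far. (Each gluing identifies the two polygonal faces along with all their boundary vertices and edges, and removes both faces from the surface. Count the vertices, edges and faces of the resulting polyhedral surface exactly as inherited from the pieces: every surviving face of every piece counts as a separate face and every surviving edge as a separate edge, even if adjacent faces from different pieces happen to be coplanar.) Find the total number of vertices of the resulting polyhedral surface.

A regular tetrahedron: V=4, E=6, F=4.
Attach a triangular pyramid (V=4, E=6, F=4) along a 3-gon: merge 3 vertices and 3 edges, delete both glued faces → V=5, E=9, F=6.
Attach a regular icosahedron (V=12, E=30, F=20) along a 3-gon: merge 3 vertices and 3 edges, delete both glued faces → V=14, E=36, F=24.
Attach a decagonal bipyramid (V=12, E=30, F=20) along a 3-gon: merge 3 vertices and 3 edges, delete both glued faces → V=23, E=63, F=42.
Check: V − E + F = 23 − 63 + 42 = 2.

23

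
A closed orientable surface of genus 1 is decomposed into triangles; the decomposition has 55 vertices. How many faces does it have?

χ = 2 − 2·1 = 0, and every face is a triangle so 3F = 2E.
V − E + F = 0 with E = 3F/2 gives 55 − (3/2 − 1)·F = 0, so F = 110 and E = 165.

110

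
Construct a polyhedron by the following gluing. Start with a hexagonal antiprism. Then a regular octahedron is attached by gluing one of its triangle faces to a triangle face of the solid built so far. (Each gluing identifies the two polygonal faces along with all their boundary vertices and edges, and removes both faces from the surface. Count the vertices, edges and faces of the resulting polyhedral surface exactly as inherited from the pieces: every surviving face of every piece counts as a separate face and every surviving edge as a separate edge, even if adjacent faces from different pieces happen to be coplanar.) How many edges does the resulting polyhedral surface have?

33

A hexagonal antiprism: V=12, E=24, F=14.
Attach a regular octahedron (V=6, E=12, F=8) along a 3-gon: merge 3 vertices and 3 edges, delete both glued faces → V=15, E=33, F=20.
Check: V − E + F = 15 − 33 + 20 = 2.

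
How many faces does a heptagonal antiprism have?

16

An antiprism on an n-gon has two n-gon caps and 2n triangles: V = 2·7 = 14, E = 4·7 = 28, F = 2·7 + 2 = 16.
Check: V − E + F = 14 − 28 + 16 = 2.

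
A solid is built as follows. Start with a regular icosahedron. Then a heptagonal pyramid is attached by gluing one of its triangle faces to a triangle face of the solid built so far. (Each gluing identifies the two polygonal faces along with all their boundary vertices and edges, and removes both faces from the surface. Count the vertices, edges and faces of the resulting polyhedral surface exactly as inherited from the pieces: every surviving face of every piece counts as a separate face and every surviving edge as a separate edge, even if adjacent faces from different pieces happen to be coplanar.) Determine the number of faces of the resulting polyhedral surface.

A regular icosahedron: V=12, E=30, F=20.
Attach a heptagonal pyramid (V=8, E=14, F=8) along a 3-gon: merge 3 vertices and 3 edges, delete both glued faces → V=17, E=41, F=26.
Check: V − E + F = 17 − 41 + 26 = 2.

26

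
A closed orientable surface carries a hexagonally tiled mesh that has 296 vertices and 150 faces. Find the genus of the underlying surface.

3

Every face is a hexagon, so 2E = 6·150 = 900, giving E = 450.
χ = V − E + F = 296 − 450 + 150 = -4.
For a closed orientable surface χ = 2 − 2g, so g = (2 − (-4))/2 = 3.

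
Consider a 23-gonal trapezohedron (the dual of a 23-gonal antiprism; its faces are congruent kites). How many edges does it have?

The n-trapezohedron (dual of the n-antiprism) has V = 2·23 + 2 = 48, E = 4·23 = 92, F = 2·23 = 46.

92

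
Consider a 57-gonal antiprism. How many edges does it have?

An antiprism on an n-gon has two n-gon caps and 2n triangles: V = 2·57 = 114, E = 4·57 = 228, F = 2·57 + 2 = 116.

228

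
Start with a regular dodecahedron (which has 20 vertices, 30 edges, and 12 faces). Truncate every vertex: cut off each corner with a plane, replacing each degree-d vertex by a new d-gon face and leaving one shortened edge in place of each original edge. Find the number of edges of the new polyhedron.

90

Truncation replaces each original edge-end by a new vertex, so V′ = 2E = 60.
Each original edge survives, and each old vertex of degree d contributes d new edges; summing degrees gives Σd = 2E, so E′ = E + 2E = 3E = 90.
Each original face survives and each original vertex becomes one new face: F′ = F + V = 32.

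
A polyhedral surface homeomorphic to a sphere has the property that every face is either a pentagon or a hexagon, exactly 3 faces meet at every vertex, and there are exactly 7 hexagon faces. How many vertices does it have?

Let x be the number of pentagons; then F = 7 + x.
Edge–face incidences: 2E = 6·7 + 5·x = 42 + 5x.
Every vertex has degree 3, so 3V = 2E.
Euler: V − E + F = 2 ⇒ (2E)/3 − E + (7 + x) = 2.
Multiply by 6: 2·(2E) − 3·(2E) + 6·(7 + x) = 12, i.e. 42 + 6x − (42 + 5x) = 12.
Collecting terms: x = 12.
Then 2E = 42 + 5·12 = 102, so E = 51, V = 2E/3 = 34, F = 7 + 12 = 19.

34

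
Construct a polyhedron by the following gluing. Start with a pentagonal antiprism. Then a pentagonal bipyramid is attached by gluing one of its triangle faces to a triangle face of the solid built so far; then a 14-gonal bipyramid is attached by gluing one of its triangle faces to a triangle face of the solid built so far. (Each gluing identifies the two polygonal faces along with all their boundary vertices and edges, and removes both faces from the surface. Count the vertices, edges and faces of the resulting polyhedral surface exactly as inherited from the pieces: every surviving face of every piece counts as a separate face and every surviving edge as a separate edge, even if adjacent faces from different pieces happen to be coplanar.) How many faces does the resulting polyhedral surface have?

A pentagonal antiprism: V=10, E=20, F=12.
Attach a pentagonal bipyramid (V=7, E=15, F=10) along a 3-gon: merge 3 vertices and 3 edges, delete both glued faces → V=14, E=32, F=20.
Attach a 14-gonal bipyramid (V=16, E=42, F=28) along a 3-gon: merge 3 vertices and 3 edges, delete both glued faces → V=27, E=71, F=46.
Check: V − E + F = 27 − 71 + 46 = 2.

46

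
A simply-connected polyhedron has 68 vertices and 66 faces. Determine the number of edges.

132

Here V − E + F = 2.
E = V + F − (2) = 68 + 66 − (2) = 132.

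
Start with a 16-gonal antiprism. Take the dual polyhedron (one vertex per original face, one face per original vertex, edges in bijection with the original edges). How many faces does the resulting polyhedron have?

32

The base solid has V = 32, E = 64, F = 34.
The dual swaps V and F and preserves E: V′ = F = 34, E′ = E = 64, F′ = V = 32.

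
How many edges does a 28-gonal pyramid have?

A pyramid on an n-gon base has one n-gon and n triangles: V = 28 + 1 = 29, E = 2·28 = 56, F = 28 + 1 = 29.

56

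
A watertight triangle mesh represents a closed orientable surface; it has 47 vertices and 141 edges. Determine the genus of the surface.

Every face is a triangle and each edge borders two faces, so 3F = 2·141, giving F = 94.
χ = V − E + F = 47 − 141 + 94 = 0.
For a closed orientable surface χ = 2 − 2g, so g = (2 − (0))/2 = 1.

1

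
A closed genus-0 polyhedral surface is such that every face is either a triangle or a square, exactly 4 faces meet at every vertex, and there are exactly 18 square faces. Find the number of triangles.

8

Let x be the number of triangles; then F = 18 + x.
Edge–face incidences: 2E = 4·18 + 3·x = 72 + 3x.
Every vertex has degree 4, so 4V = 2E.
Euler: V − E + F = 2 ⇒ (2E)/4 − E + (18 + x) = 2.
Multiply by 8: 2·(2E) − 4·(2E) + 8·(18 + x) = 16, i.e. 144 + 8x − 2·(72 + 3x) = 16.
Collecting terms: 2x = 16, so x = 8.
Then 2E = 72 + 3·8 = 96, so E = 48, V = 2E/4 = 24, F = 18 + 8 = 26.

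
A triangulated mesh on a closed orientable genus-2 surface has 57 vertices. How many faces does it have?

118

χ = 2 − 2·2 = -2, and every face is a triangle so 3F = 2E.
V − E + F = -2 with E = 3F/2 gives 57 − (3/2 − 1)·F = -2, so F = 118 and E = 177.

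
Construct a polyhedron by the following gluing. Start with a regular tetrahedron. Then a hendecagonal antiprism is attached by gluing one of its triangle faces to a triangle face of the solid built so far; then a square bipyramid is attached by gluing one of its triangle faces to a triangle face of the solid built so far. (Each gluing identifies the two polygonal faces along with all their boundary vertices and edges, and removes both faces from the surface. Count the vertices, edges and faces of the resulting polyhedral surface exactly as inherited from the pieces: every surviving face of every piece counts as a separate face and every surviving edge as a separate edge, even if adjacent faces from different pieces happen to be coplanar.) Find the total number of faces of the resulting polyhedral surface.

A regular tetrahedron: V=4, E=6, F=4.
Attach a hendecagonal antiprism (V=22, E=44, F=24) along a 3-gon: merge 3 vertices and 3 edges, delete both glued faces → V=23, E=47, F=26.
Attach a square bipyramid (V=6, E=12, F=8) along a 3-gon: merge 3 vertices and 3 edges, delete both glued faces → V=26, E=56, F=32.
Check: V − E + F = 26 − 56 + 32 = 2.

32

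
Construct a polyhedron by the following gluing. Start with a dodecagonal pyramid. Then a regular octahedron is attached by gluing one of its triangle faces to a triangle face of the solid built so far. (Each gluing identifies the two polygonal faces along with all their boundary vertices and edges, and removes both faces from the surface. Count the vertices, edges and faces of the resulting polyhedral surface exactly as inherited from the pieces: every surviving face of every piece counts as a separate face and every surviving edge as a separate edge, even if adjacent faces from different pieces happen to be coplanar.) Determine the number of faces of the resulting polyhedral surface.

19

A dodecagonal pyramid: V=13, E=24, F=13.
Attach a regular octahedron (V=6, E=12, F=8) along a 3-gon: merge 3 vertices and 3 edges, delete both glued faces → V=16, E=33, F=19.
Check: V − E + F = 16 − 33 + 19 = 2.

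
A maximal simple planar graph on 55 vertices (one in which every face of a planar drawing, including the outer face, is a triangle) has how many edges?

In a plane triangulation 3F = 2E and V − E + F = 2, so E = 3V − 6 = 3·55 − 6 = 159.

159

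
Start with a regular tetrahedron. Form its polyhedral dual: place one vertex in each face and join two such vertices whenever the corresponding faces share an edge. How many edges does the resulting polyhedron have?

6

The base solid has V = 4, E = 6, F = 4.
The dual swaps V and F and preserves E: V′ = F = 4, E′ = E = 6, F′ = V = 4.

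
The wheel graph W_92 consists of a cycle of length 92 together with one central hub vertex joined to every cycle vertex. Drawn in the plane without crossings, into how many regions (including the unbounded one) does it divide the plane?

W_92 has V = 92 + 1 = 93 vertices and E = 2·92 = 184 edges.
By Euler's formula F = 2 − V + E = 2 − 93 + 184 = 93.

93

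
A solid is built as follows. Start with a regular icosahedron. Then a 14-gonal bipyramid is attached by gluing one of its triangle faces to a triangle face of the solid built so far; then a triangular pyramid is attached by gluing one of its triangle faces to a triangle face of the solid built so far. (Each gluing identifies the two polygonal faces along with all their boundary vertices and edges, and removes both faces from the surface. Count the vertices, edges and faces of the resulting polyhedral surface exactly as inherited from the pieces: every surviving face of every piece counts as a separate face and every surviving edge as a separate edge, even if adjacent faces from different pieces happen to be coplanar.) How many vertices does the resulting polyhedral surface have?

A regular icosahedron: V=12, E=30, F=20.
Attach a 14-gonal bipyramid (V=16, E=42, F=28) along a 3-gon: merge 3 vertices and 3 edges, delete both glued faces → V=25, E=69, F=46.
Attach a triangular pyramid (V=4, E=6, F=4) along a 3-gon: merge 3 vertices and 3 edges, delete both glued faces → V=26, E=72, F=48.
Check: V − E + F = 26 − 72 + 48 = 2.

26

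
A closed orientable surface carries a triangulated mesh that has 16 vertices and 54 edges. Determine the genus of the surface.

Every face is a triangle and each edge borders two faces, so 3F = 2·54, giving F = 36.
χ = V − E + F = 16 − 54 + 36 = -2.
For a closed orientable surface χ = 2 − 2g, so g = (2 − (-2))/2 = 2.

2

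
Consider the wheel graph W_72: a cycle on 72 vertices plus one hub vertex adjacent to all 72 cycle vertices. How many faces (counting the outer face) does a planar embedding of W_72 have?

W_72 has V = 72 + 1 = 73 vertices and E = 2·72 = 144 edges.
By Euler's formula F = 2 − V + E = 2 − 73 + 144 = 73.

73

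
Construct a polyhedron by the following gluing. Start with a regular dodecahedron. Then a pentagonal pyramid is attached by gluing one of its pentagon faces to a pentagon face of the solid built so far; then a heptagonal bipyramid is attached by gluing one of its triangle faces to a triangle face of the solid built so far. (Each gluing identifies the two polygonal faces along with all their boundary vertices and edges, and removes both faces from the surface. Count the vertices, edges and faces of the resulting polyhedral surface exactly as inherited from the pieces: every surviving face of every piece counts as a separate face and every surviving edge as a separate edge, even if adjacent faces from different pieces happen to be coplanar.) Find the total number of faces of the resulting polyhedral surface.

A regular dodecahedron: V=20, E=30, F=12.
Attach a pentagonal pyramid (V=6, E=10, F=6) along a 5-gon: merge 5 vertices and 5 edges, delete both glued faces → V=21, E=35, F=16.
Attach a heptagonal bipyramid (V=9, E=21, F=14) along a 3-gon: merge 3 vertices and 3 edges, delete both glued faces → V=27, E=53, F=28.
Check: V − E + F = 27 − 53 + 28 = 2.

28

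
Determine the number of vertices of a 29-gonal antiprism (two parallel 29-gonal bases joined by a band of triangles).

58

An antiprism on an n-gon has two n-gon caps and 2n triangles: V = 2·29 = 58, E = 4·29 = 116, F = 2·29 + 2 = 60.
Check: V − E + F = 58 − 116 + 60 = 2.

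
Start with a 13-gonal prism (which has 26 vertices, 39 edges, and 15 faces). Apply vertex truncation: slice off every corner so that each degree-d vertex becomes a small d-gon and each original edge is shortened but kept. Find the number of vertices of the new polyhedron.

78

Truncation replaces each original edge-end by a new vertex, so V′ = 2E = 78.
Each original edge survives, and each old vertex of degree d contributes d new edges; summing degrees gives Σd = 2E, so E′ = E + 2E = 3E = 117.
Each original face survives and each original vertex becomes one new face: F′ = F + V = 41.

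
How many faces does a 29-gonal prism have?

A prism on an n-gon has two n-gon bases and n rectangular sides: V = 2·29 = 58, E = 3·29 = 87, F = 29 + 2 = 31.

31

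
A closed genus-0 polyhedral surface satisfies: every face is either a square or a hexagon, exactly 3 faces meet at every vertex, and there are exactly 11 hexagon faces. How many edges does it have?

45

Let x be the number of squares; then F = 11 + x.
Edge–face incidences: 2E = 6·11 + 4·x = 66 + 4x.
Every vertex has degree 3, so 3V = 2E.
Euler: V − E + F = 2 ⇒ (2E)/3 − E + (11 + x) = 2.
Multiply by 6: 2·(2E) − 3·(2E) + 6·(11 + x) = 12, i.e. 66 + 6x − (66 + 4x) = 12.
Collecting terms: 2x = 12, so x = 6.
Then 2E = 66 + 4·6 = 90, so E = 45, V = 2E/3 = 30, F = 11 + 6 = 17.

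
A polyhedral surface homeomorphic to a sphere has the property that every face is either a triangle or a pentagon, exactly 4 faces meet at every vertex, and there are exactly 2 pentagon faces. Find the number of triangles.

Let x be the number of triangles; then F = 2 + x.
Edge–face incidences: 2E = 5·2 + 3·x = 10 + 3x.
Every vertex has degree 4, so 4V = 2E.
Euler: V − E + F = 2 ⇒ (2E)/4 − E + (2 + x) = 2.
Multiply by 8: 2·(2E) − 4·(2E) + 8·(2 + x) = 16, i.e. 16 + 8x − 2·(10 + 3x) = 16.
Collecting terms: 2x − 4 = 16, so 2x = 20, so x = 10.
Then 2E = 10 + 3·10 = 40, so E = 20, V = 2E/4 = 10, F = 2 + 10 = 12.

10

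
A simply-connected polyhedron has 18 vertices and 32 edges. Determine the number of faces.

16

Here V − E + F = 2.
F = 2 − V + E = 2 − 18 + 32 = 16.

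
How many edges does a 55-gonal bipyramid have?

165

A bipyramid over an n-gon has 2n triangular faces and n + 2 vertices: V = 55 + 2 = 57, E = 3·55 = 165, F = 2·55 = 110.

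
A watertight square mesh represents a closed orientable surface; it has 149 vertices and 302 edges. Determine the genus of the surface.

Every face is a square and each edge borders two faces, so 4F = 2·302, giving F = 151.
χ = V − E + F = 149 − 302 + 151 = -2.
For a closed orientable surface χ = 2 − 2g, so g = (2 − (-2))/2 = 2.

2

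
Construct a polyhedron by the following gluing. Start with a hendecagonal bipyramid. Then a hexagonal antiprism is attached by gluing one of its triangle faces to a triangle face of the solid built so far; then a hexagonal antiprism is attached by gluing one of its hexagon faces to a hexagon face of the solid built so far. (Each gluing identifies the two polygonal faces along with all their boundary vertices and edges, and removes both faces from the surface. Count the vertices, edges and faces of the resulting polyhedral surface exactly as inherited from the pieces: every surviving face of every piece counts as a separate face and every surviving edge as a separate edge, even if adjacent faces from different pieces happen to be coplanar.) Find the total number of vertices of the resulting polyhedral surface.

28

A hendecagonal bipyramid: V=13, E=33, F=22.
Attach a hexagonal antiprism (V=12, E=24, F=14) along a 3-gon: merge 3 vertices and 3 edges, delete both glued faces → V=22, E=54, F=34.
Attach a hexagonal antiprism (V=12, E=24, F=14) along a 6-gon: merge 6 vertices and 6 edges, delete both glued faces → V=28, E=72, F=46.
Check: V − E + F = 28 − 72 + 46 = 2.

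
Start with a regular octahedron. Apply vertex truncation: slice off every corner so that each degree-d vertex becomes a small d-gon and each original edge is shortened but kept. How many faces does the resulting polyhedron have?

The base solid has V = 6, E = 12, F = 8.
Truncation replaces each original edge-end by a new vertex, so V′ = 2E = 24.
Each original edge survives, and each old vertex of degree d contributes d new edges; summing degrees gives Σd = 2E, so E′ = E + 2E = 3E = 36.
Each original face survives and each original vertex becomes one new face: F′ = F + V = 14.

14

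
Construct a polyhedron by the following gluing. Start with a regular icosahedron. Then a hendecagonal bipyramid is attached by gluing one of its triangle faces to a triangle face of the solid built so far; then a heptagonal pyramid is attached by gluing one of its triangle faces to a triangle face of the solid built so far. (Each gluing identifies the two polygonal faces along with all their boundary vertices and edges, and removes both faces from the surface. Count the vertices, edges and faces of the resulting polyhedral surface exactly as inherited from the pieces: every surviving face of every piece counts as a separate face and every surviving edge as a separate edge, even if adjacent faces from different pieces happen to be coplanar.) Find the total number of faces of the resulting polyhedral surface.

46

A regular icosahedron: V=12, E=30, F=20.
Attach a hendecagonal bipyramid (V=13, E=33, F=22) along a 3-gon: merge 3 vertices and 3 edges, delete both glued faces → V=22, E=60, F=40.
Attach a heptagonal pyramid (V=8, E=14, F=8) along a 3-gon: merge 3 vertices and 3 edges, delete both glued faces → V=27, E=71, F=46.
Check: V − E + F = 27 − 71 + 46 = 2.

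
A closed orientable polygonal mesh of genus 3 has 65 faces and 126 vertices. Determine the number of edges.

For a closed orientable surface of genus 3, χ = 2 − 2·3 = -4.
E = V + F − (-4) = 126 + 65 − (-4) = 195.

195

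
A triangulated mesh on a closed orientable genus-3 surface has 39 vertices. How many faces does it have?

86

χ = 2 − 2·3 = -4, and every face is a triangle so 3F = 2E.
V − E + F = -4 with E = 3F/2 gives 39 − (3/2 − 1)·F = -4, so F = 86 and E = 129.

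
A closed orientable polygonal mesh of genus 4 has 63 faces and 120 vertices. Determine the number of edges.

189

For a closed orientable surface of genus 4, χ = 2 − 2·4 = -6.
E = V + F − (-6) = 120 + 63 − (-6) = 189.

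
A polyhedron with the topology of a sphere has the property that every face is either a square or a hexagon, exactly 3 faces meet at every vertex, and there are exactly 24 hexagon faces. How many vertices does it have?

56

Let x be the number of squares; then F = 24 + x.
Edge–face incidences: 2E = 6·24 + 4·x = 144 + 4x.
Every vertex has degree 3, so 3V = 2E.
Euler: V − E + F = 2 ⇒ (2E)/3 − E + (24 + x) = 2.
Multiply by 6: 2·(2E) − 3·(2E) + 6·(24 + x) = 12, i.e. 144 + 6x − (144 + 4x) = 12.
Collecting terms: 2x = 12, so x = 6.
Then 2E = 144 + 4·6 = 168, so E = 84, V = 2E/3 = 56, F = 24 + 6 = 30.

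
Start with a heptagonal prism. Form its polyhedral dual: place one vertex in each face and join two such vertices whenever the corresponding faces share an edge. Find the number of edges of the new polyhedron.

The base solid has V = 14, E = 21, F = 9.
The dual swaps V and F and preserves E: V′ = F = 9, E′ = E = 21, F′ = V = 14.

21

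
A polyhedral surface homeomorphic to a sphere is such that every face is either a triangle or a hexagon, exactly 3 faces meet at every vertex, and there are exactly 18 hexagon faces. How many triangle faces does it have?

4

Let x be the number of triangles; then F = 18 + x.
Edge–face incidences: 2E = 6·18 + 3·x = 108 + 3x.
Every vertex has degree 3, so 3V = 2E.
Euler: V − E + F = 2 ⇒ (2E)/3 − E + (18 + x) = 2.
Multiply by 6: 2·(2E) − 3·(2E) + 6·(18 + x) = 12, i.e. 108 + 6x − (108 + 3x) = 12.
Collecting terms: 3x = 12, so x = 4.
Then 2E = 108 + 3·4 = 120, so E = 60, V = 2E/3 = 40, F = 18 + 4 = 22.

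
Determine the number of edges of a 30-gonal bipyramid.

A bipyramid over an n-gon has 2n triangular faces and n + 2 vertices: V = 30 + 2 = 32, E = 3·30 = 90, F = 2·30 = 60.

90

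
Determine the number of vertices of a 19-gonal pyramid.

A pyramid on an n-gon base has one n-gon and n triangles: V = 19 + 1 = 20, E = 2·19 = 38, F = 19 + 1 = 20.
Check: V − E + F = 20 − 38 + 20 = 2.

20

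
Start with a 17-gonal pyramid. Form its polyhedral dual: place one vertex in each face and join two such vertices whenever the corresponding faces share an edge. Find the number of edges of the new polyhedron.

34

The base solid has V = 18, E = 34, F = 18.
The dual swaps V and F and preserves E: V′ = F = 18, E′ = E = 34, F′ = V = 18.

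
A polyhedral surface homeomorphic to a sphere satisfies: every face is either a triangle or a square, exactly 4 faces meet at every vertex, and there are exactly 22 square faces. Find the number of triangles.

8

Let x be the number of triangles; then F = 22 + x.
Edge–face incidences: 2E = 4·22 + 3·x = 88 + 3x.
Every vertex has degree 4, so 4V = 2E.
Euler: V − E + F = 2 ⇒ (2E)/4 − E + (22 + x) = 2.
Multiply by 8: 2·(2E) − 4·(2E) + 8·(22 + x) = 16, i.e. 176 + 8x − 2·(88 + 3x) = 16.
Collecting terms: 2x = 16, so x = 8.
Then 2E = 88 + 3·8 = 112, so E = 56, V = 2E/4 = 28, F = 22 + 8 = 30.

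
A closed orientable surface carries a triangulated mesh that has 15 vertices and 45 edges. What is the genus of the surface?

Every face is a triangle and each edge borders two faces, so 3F = 2·45, giving F = 30.
χ = V − E + F = 15 − 45 + 30 = 0.
For a closed orientable surface χ = 2 − 2g, so g = (2 − (0))/2 = 1.

1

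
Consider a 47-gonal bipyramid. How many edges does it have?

A bipyramid over an n-gon has 2n triangular faces and n + 2 vertices: V = 47 + 2 = 49, E = 3·47 = 141, F = 2·47 = 94.
Check: V − E + F = 49 − 141 + 94 = 2.

141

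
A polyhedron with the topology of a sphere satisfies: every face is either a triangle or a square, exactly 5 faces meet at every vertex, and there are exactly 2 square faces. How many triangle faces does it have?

24

Let x be the number of triangles; then F = 2 + x.
Edge–face incidences: 2E = 4·2 + 3·x = 8 + 3x.
Every vertex has degree 5, so 5V = 2E.
Euler: V − E + F = 2 ⇒ (2E)/5 − E + (2 + x) = 2.
Multiply by 10: 2·(2E) − 5·(2E) + 10·(2 + x) = 20, i.e. 20 + 10x − 3·(8 + 3x) = 20.
Collecting terms: x − 4 = 20, so x = 24.
Then 2E = 8 + 3·24 = 80, so E = 40, V = 2E/5 = 16, F = 2 + 24 = 26.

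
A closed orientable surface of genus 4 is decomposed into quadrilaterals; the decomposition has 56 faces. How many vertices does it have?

50

χ = 2 − 2·4 = -6, and every face is a square so 4F = 2E.
E = 4·56/2 = 112. Then V = -6 + E − F = -6 + 112 − 56 = 50.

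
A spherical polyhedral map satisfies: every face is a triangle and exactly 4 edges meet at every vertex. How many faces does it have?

8

Each face has 3 edges and each edge borders two faces, so 2E = 3F.
Each vertex has degree 4, so 4V = 2E and hence V = 3F/4.
Euler: V − E + F = 2 ⇒ (3F/4) − (3F/2) + F = 2.
Multiply by 8: (6 − 12 + 8)F = 16, i.e. 2F = 16.
So F = 8, E = 3·8/2 = 12, V = 3·8/4 = 6.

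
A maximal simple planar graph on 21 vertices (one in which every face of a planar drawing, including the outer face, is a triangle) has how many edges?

57

In a plane triangulation 3F = 2E and V − E + F = 2, so E = 3V − 6 = 3·21 − 6 = 57.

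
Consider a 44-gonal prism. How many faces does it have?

A prism on an n-gon has two n-gon bases and n rectangular sides: V = 2·44 = 88, E = 3·44 = 132, F = 44 + 2 = 46.

46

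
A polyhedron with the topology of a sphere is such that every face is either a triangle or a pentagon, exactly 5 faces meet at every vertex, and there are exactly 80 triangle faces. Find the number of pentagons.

12

Let x be the number of pentagons; then F = 80 + x.
Edge–face incidences: 2E = 3·80 + 5·x = 240 + 5x.
Every vertex has degree 5, so 5V = 2E.
Euler: V − E + F = 2 ⇒ (2E)/5 − E + (80 + x) = 2.
Multiply by 10: 2·(2E) − 5·(2E) + 10·(80 + x) = 20, i.e. 800 + 10x − 3·(240 + 5x) = 20.
Collecting terms: −5x + 80 = 20, so −5x = −60, so x = 12.
Then 2E = 240 + 5·12 = 300, so E = 150, V = 2E/5 = 60, F = 80 + 12 = 92.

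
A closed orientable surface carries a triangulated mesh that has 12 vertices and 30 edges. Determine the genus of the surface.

0

Every face is a triangle and each edge borders two faces, so 3F = 2·30, giving F = 20.
χ = V − E + F = 12 − 30 + 20 = 2.
For a closed orientable surface χ = 2 − 2g, so g = (2 − (2))/2 = 0.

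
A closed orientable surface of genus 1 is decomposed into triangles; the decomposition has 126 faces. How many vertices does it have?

63

χ = 2 − 2·1 = 0, and every face is a triangle so 3F = 2E.
E = 3·126/2 = 189. Then V = 0 + E − F = 0 + 189 − 126 = 63.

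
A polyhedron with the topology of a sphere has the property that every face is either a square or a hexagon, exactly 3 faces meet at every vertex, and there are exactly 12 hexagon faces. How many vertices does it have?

Let x be the number of squares; then F = 12 + x.
Edge–face incidences: 2E = 6·12 + 4·x = 72 + 4x.
Every vertex has degree 3, so 3V = 2E.
Euler: V − E + F = 2 ⇒ (2E)/3 − E + (12 + x) = 2.
Multiply by 6: 2·(2E) − 3·(2E) + 6·(12 + x) = 12, i.e. 72 + 6x − (72 + 4x) = 12.
Collecting terms: 2x = 12, so x = 6.
Then 2E = 72 + 4·6 = 96, so E = 48, V = 2E/3 = 32, F = 12 + 6 = 18.

32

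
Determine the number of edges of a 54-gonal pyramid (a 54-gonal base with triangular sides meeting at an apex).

108

A pyramid on an n-gon base has one n-gon and n triangles: V = 54 + 1 = 55, E = 2·54 = 108, F = 54 + 1 = 55.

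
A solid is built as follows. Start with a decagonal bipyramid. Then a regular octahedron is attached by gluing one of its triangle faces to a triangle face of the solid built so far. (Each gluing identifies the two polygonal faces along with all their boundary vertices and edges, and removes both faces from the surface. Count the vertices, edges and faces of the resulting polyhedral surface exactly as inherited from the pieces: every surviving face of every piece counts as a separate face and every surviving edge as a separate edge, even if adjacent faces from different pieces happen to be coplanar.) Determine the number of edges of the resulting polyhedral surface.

39

A decagonal bipyramid: V=12, E=30, F=20.
Attach a regular octahedron (V=6, E=12, F=8) along a 3-gon: merge 3 vertices and 3 edges, delete both glued faces → V=15, E=39, F=26.
Check: V − E + F = 15 − 39 + 26 = 2.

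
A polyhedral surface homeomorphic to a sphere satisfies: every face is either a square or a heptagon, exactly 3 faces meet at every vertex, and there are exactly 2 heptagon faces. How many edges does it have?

21

Let x be the number of squares; then F = 2 + x.
Edge–face incidences: 2E = 7·2 + 4·x = 14 + 4x.
Every vertex has degree 3, so 3V = 2E.
Euler: V − E + F = 2 ⇒ (2E)/3 − E + (2 + x) = 2.
Multiply by 6: 2·(2E) − 3·(2E) + 6·(2 + x) = 12, i.e. 12 + 6x − (14 + 4x) = 12.
Collecting terms: 2x − 2 = 12, so 2x = 14, so x = 7.
Then 2E = 14 + 4·7 = 42, so E = 21, V = 2E/3 = 14, F = 2 + 7 = 9.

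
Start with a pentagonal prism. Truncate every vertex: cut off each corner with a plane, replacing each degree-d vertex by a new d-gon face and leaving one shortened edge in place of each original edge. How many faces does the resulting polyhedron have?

The base solid has V = 10, E = 15, F = 7.
Truncation replaces each original edge-end by a new vertex, so V′ = 2E = 30.
Each original edge survives, and each old vertex of degree d contributes d new edges; summing degrees gives Σd = 2E, so E′ = E + 2E = 3E = 45.
Each original face survives and each original vertex becomes one new face: F′ = F + V = 17.

17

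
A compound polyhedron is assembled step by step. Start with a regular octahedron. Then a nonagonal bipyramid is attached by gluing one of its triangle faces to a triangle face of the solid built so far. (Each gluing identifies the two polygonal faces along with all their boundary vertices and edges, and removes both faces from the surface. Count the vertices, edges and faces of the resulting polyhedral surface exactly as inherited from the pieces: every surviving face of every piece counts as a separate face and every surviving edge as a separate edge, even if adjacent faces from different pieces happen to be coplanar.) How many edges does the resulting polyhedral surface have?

A regular octahedron: V=6, E=12, F=8.
Attach a nonagonal bipyramid (V=11, E=27, F=18) along a 3-gon: merge 3 vertices and 3 edges, delete both glued faces → V=14, E=36, F=24.
Check: V − E + F = 14 − 36 + 24 = 2.

36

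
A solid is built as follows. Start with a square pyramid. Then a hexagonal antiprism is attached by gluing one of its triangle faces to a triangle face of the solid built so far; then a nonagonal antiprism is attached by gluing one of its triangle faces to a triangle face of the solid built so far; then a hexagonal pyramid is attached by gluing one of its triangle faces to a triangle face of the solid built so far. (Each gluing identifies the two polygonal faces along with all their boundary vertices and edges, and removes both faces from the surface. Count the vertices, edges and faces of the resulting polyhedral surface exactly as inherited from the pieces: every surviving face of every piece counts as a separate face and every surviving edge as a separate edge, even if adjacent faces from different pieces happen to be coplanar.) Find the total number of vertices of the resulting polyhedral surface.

33

A square pyramid: V=5, E=8, F=5.
Attach a hexagonal antiprism (V=12, E=24, F=14) along a 3-gon: merge 3 vertices and 3 edges, delete both glued faces → V=14, E=29, F=17.
Attach a nonagonal antiprism (V=18, E=36, F=20) along a 3-gon: merge 3 vertices and 3 edges, delete both glued faces → V=29, E=62, F=35.
Attach a hexagonal pyramid (V=7, E=12, F=7) along a 3-gon: merge 3 vertices and 3 edges, delete both glued faces → V=33, E=71, F=40.
Check: V − E + F = 33 − 71 + 40 = 2.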